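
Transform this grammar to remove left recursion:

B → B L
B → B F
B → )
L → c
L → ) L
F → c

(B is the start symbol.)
B is directly left-recursive. The standard transformation for
  A → A α₁ | ... | A α_m | β₁ | ... | β_n
is
  A  → β₁ A' | ... | β_n A'
  A' → α₁ A' | ... | α_m A' | ε

B → ) becomes B → ) B'
B → B L becomes B' → L B'
B → B F becomes B' → F B'
Add B' → ε

Productions for other non-terminals are unchanged:
  L → c
  L → ) L
  F → c

Resulting grammar:
B → ) B'
B' → L B'
B' → F B'
B' → ε
L → c
L → ) L
F → c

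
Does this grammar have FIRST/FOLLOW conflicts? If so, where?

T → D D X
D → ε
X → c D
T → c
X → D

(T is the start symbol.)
No FIRST/FOLLOW conflicts.

Nullable non-terminals: D, T, X.
FIRST sets used below: FIRST(D) = { ε }, FIRST(X) = { 'c', ε }
D has a nullable alternative but only one production, so nothing to check.

T: nullable alternative(s) T → D D X; FOLLOW(T) = { $ }
  T → D D X: FIRST \ {ε} = { 'c' } — this is the only nullable alternative, skip
  T → c: FIRST \ {ε} = { 'c' } — disjoint from FOLLOW(T)

X: nullable alternative(s) X → D; FOLLOW(X) = { $ }
  X → c D: FIRST \ {ε} = { 'c' } — disjoint from FOLLOW(X)
  X → D: FIRST \ {ε} = { } — this is the only nullable alternative, skip

No FIRST/FOLLOW conflicts found.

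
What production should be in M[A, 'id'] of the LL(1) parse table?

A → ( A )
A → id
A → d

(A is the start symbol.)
A → id

To find M[A, 'id'], we find productions for A where 'id' is in the predict set (PREDICT(N → α) = (FIRST(α) \ {ε}) ∪ (FOLLOW(N) if α ⇒* ε)).

A → ( A ): PREDICT = { '(' }
A → id: PREDICT = { 'id' }
  'id' is in predict set, so this production goes in M[A, 'id']
A → d: PREDICT = { 'd' }

M[A, 'id'] = A → id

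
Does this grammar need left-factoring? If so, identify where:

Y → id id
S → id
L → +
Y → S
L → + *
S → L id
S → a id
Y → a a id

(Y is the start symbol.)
Yes, L has productions with common prefix '+'

Left-factoring is needed when two productions for the same non-terminal
share a common prefix on the right-hand side.

Productions for Y:
  Y → id id
  Y → S
  Y → a a id
Productions for S:
  S → id
  S → L id
  S → a id
Productions for L:
  L → +
  L → + *

Found common prefix '+' in productions for L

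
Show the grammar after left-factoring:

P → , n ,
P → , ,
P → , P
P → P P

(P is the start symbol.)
Left-factoring transforms A → αβ₁ | αβ₂ into A → αA' and A' → β₁ | β₂
(α is the longest common prefix among the alternatives). Repeat until
no nonterminal has two alternatives with a common prefix.

Round 1: P has alternatives sharing prefix ','. Introduce P': P → , P'
  Add: P' → n ,
  Add: P' → ,
  Add: P' → P

No remaining common prefixes — done.

Resulting grammar:
P → , P'
P' → n ,
P' → ,
P' → P
P → P P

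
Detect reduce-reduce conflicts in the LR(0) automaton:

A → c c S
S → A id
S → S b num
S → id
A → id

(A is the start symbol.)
Yes — I7: [A → id .] vs [S → id .]

A reduce-reduce conflict occurs when an LR(0) state has two complete items [A → α .] and [B → β .] — both call for a reduction, and with no lookahead the parser cannot choose between them.

Augment with A' → A and build the canonical LR(0) collection (I0 = CLOSURE({[A' → . A]}), then GOTO on every symbol after a dot until no new states appear). It has 11 states:
  I0: { [A → . c c S], [A → . id], [A' → . A] }  — shift
  I1: { [A' → A .] }  — accept
  I2: { [A → c . c S] }  — shift
  I3: { [A → id .] }  — reduce
  I4: { [A → . c c S], [A → . id], [A → c c . S], [S → . A id], [S → . S b num], [S → . id] }  — shift
  I5: { [S → A . id] }  — shift
  I6: { [A → c c S .], [S → S . b num] }  — shift, reduce
  I7: { [A → id .], [S → id .] }  — 2 reduces
  I8: { [S → S b . num] }  — shift
  I9: { [S → S b num .] }  — reduce
  I10: { [S → A id .] }  — reduce

I7 contains complete items [A → id .], [S → id .] — reduce-reduce conflict.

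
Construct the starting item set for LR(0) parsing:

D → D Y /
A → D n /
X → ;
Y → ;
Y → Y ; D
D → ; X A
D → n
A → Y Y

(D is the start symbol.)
{ [D → . ; X A], [D → . D Y /], [D → . n], [D' → . D] }

First, augment the grammar with D' → D
I₀ = CLOSURE({ [D' → . D] }):
  [D' → . D] has the dot before D: add [D → . D Y /], [D → . ; X A], [D → . n]
No further items can be added.

I₀ = { [D → . ; X A], [D → . D Y /], [D → . n], [D' → . D] }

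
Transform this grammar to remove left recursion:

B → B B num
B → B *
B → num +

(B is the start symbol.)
B is directly left-recursive. The standard transformation for
  A → A α₁ | ... | A α_m | β₁ | ... | β_n
is
  A  → β₁ A' | ... | β_n A'
  A' → α₁ A' | ... | α_m A' | ε

B → num + becomes B → num + B'
B → B B num becomes B' → B num B'
B → B * becomes B' → * B'
Add B' → ε

Resulting grammar:
B → num + B'
B' → B num B'
B' → * B'
B' → ε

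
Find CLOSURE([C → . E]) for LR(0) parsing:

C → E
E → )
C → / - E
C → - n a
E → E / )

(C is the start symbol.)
To compute CLOSURE, for each item [A → α.Bβ] where B is a non-terminal, add [B → .γ] for all productions B → γ; repeat for the newly added items until nothing changes.

Start with: [C → . E]
  [C → . E] has the dot before E: add [E → . )], [E → . E / )]
No further items can be added.

CLOSURE = { [C → . E], [E → . )], [E → . E / )] }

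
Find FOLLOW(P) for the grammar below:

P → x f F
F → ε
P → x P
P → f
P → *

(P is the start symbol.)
P is the start symbol, so $ ∈ FOLLOW(P).
In P → x P: P is at the end; this adds FOLLOW(P) to itself — nothing new

Taking the union: FOLLOW(P) = { $ }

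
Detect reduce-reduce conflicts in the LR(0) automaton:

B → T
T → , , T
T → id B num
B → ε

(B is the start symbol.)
A reduce-reduce conflict occurs when an LR(0) state has two complete items [A → α .] and [B → β .] — both call for a reduction, and with no lookahead the parser cannot choose between them.

Augment with B' → B and build the canonical LR(0) collection (I0 = CLOSURE({[B' → . B]}), then GOTO on every symbol after a dot until no new states appear). It has 9 states:
  I0: { [B → . T], [B → .], [B' → . B], [T → . , , T], [T → . id B num] }  — shift, reduce
  I1: { [T → , . , T] }  — shift
  I2: { [B' → B .] }  — accept
  I3: { [B → T .] }  — reduce
  I4: { [B → . T], [B → .], [T → . , , T], [T → . id B num], [T → id . B num] }  — shift, reduce
  I5: { [T → id B . num] }  — shift
  I6: { [T → id B num .] }  — reduce
  I7: { [T → , , . T], [T → . , , T], [T → . id B num] }  — shift
  I8: { [T → , , T .] }  — reduce

No state contains more than one complete item.

Answer: No reduce-reduce conflicts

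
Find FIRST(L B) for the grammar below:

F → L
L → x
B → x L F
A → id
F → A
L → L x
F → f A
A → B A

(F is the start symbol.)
{ 'x' }

FIRST sets of the non-terminals involved (from the grammar, by fixed-point iteration):
  FIRST(L) = { 'x' }

To compute FIRST(L B), process the symbols left to right:
Symbol L is a non-terminal. Add FIRST(L) \ {ε} = { 'x' }
L is not nullable (ε ∉ FIRST(L)), so stop here.
FIRST(L B) = { 'x' }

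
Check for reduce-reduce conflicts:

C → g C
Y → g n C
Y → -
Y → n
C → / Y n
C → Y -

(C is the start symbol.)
Augment with C' → C and build the canonical LR(0) collection (I0 = CLOSURE({[C' → . C]}), then GOTO on every symbol after a dot until no new states appear). It has 15 states:
  I0: { [C → . / Y n], [C → . Y -], [C → . g C], [C' → . C], [Y → . -], [Y → . g n C], [Y → . n] }  — shift
  I1: { [Y → - .] }  — reduce
  I2: { [C → / . Y n], [Y → . -], [Y → . g n C], [Y → . n] }  — shift
  I3: { [C' → C .] }  — accept
  I4: { [C → Y . -] }  — shift
  I5: { [C → . / Y n], [C → . Y -], [C → . g C], [C → g . C], [Y → . -], [Y → . g n C], [Y → . n], [Y → g . n C] }  — shift
  I6: { [Y → n .] }  — reduce
  I7: { [C → g C .] }  — reduce
  I8: { [C → . / Y n], [C → . Y -], [C → . g C], [Y → . -], [Y → . g n C], [Y → . n], [Y → g n . C], [Y → n .] }  — shift, reduce
  I9: { [Y → g n C .] }  — reduce
  I10: { [C → Y - .] }  — reduce
  I11: { [C → / Y . n] }  — shift
  I12: { [Y → g . n C] }  — shift
  I13: { [C → . / Y n], [C → . Y -], [C → . g C], [Y → . -], [Y → . g n C], [Y → . n], [Y → g n . C] }  — shift
  I14: { [C → / Y n .] }  — reduce

No state contains more than one complete item.

Answer: No reduce-reduce conflicts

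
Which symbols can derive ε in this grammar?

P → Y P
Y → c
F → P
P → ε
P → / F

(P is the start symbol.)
ε-productions: P → ε
So P is immediately nullable.
F → P: every symbol on the right is nullable, so F is nullable too.
No further non-terminal can be added: every production for the remaining non-terminals contains a terminal or a non-nullable non-terminal.
Nullable = { 'F', 'P' }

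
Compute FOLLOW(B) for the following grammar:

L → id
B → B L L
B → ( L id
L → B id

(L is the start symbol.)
{ '(', 'id' }

In B → B L L: B is followed by L L, add FIRST(L L) \ {ε} = { '(', 'id' }
In L → B id: B is followed by id, add FIRST(id) \ {ε} = { 'id' }

Taking the union: FOLLOW(B) = { '(', 'id' }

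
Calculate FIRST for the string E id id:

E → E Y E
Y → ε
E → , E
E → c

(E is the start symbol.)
FIRST sets of the non-terminals involved (from the grammar, by fixed-point iteration):
  FIRST(E) = { ',', 'c' }

To compute FIRST(E id id), process the symbols left to right:
Symbol E is a non-terminal. Add FIRST(E) \ {ε} = { ',', 'c' }
E is not nullable (ε ∉ FIRST(E)), so stop here.
FIRST(E id id) = { ',', 'c' }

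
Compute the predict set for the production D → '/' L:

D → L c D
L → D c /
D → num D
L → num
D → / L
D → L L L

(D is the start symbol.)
PREDICT(D → '/' L) = (FIRST(RHS) \ {ε}) ∪ (FOLLOW(D) if ε ∈ FIRST(RHS), i.e. RHS ⇒* ε)
FIRST('/' L) = { '/' }
ε ∉ FIRST('/' L), so FOLLOW(D) is not added.
PREDICT(D → '/' L) = { '/' }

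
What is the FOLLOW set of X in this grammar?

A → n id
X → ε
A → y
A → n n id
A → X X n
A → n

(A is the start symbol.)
{ 'n' }

To compute FOLLOW(X), find every occurrence of X on a right-hand side N → α X β: add FIRST(β) \ {ε}, and if β is empty or nullable also add FOLLOW(N). Iterate to a fixed point.

In A → X X n: X is followed by X n, add FIRST(X n) \ {ε} = { 'n' }
In A → X X n: X is followed by n, add FIRST(n) \ {ε} = { 'n' }

Taking the union: FOLLOW(X) = { 'n' }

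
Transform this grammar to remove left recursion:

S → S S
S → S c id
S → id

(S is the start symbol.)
S → id S'
S' → S S'
S' → c id S'
S' → ε

S is directly left-recursive. The standard transformation for
  A → A α₁ | ... | A α_m | β₁ | ... | β_n
is
  A  → β₁ A' | ... | β_n A'
  A' → α₁ A' | ... | α_m A' | ε

S → id becomes S → id S'
S → S S becomes S' → S S'
S → S c id becomes S' → c id S'
Add S' → ε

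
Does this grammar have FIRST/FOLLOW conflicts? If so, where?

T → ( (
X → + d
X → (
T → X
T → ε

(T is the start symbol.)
A FIRST/FOLLOW conflict occurs when a non-terminal N has a nullable alternative N → β (β ⇒* ε) and another alternative N → α with FIRST(α) ∩ FOLLOW(N) ≠ ∅: on such a lookahead the parser cannot decide between expanding α and letting N vanish via β.

Nullable non-terminals: T.
FIRST sets used below: FIRST(X) = { '(', '+' }

T: nullable alternative(s) T → ε; FOLLOW(T) = { $ }
  T → ( (: FIRST \ {ε} = { '(' } — disjoint from FOLLOW(T)
  T → X: FIRST \ {ε} = { '(', '+' } — disjoint from FOLLOW(T)
  T → ε: FIRST \ {ε} = { } — this is the only nullable alternative, skip

X has no nullable alternative, so no FIRST/FOLLOW check is needed there.

No FIRST/FOLLOW conflicts found.

Answer: No FIRST/FOLLOW conflicts.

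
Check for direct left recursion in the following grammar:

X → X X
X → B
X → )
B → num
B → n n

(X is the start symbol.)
Yes, X is left-recursive

Direct left recursion occurs when N → N α for some non-terminal N (the right-hand side begins with the left-hand side itself).

X → X X: LEFT RECURSIVE (starts with X)
X → B: starts with B
X → ): starts with ')'
B → num: starts with num
B → n n: starts with n

The grammar has direct left recursion on: X.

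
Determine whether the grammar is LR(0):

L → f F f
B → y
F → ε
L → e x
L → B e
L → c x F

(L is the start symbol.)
Yes, the grammar is LR(0)

A grammar is LR(0) if no state in the canonical LR(0) collection has:
  - both a shift item (dot before a terminal) and a complete item (shift-reduce conflict), or
  - two or more complete items (reduce-reduce conflict; the accept item [L' → L .] counts as a complete item here).

Augment with L' → L and build the canonical LR(0) collection (I0 = CLOSURE({[L' → . L]}), then GOTO on every symbol after a dot until no new states appear). It has 13 states:
  I0: { [B → . y], [L → . B e], [L → . c x F], [L → . e x], [L → . f F f], [L' → . L] }  — shift
  I1: { [L → B . e] }  — shift
  I2: { [L' → L .] }  — accept
  I3: { [L → c . x F] }  — shift
  I4: { [L → e . x] }  — shift
  I5: { [F → .], [L → f . F f] }  — reduce
  I6: { [B → y .] }  — reduce
  I7: { [L → f F . f] }  — shift
  I8: { [L → f F f .] }  — reduce
  I9: { [L → e x .] }  — reduce
  I10: { [F → .], [L → c x . F] }  — reduce
  I11: { [L → c x F .] }  — reduce
  I12: { [L → B e .] }  — reduce

Every state is either a pure shift/goto state or contains exactly one complete item and nothing to shift — no conflicts. The grammar is LR(0).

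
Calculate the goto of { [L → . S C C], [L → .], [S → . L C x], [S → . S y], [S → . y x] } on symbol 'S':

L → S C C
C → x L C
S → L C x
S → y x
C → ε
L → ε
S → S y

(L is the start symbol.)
GOTO(I, 'S') = CLOSURE({ [A → αX.β] : [A → α.Xβ] ∈ I, X = 'S' })

Items with dot before 'S', with the dot advanced:
  [L → . S C C] → [L → S . C C]
  [S → . S y] → [S → S . y]
Closure of the advanced items:
  [L → S . C C] has the dot before C: add [C → . x L C], [C → .]

GOTO = { [C → . x L C], [C → .], [L → S . C C], [S → S . y] }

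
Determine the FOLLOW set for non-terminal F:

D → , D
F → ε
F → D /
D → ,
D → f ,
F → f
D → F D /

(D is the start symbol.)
In D → F D /: F is followed by D '/', add FIRST(D '/') \ {ε} = { ',', 'f' }

Taking the union: FOLLOW(F) = { ',', 'f' }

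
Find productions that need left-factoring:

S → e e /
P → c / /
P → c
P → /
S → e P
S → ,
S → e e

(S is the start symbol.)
Yes, S has productions with common prefix 'e'; P has productions with common prefix 'c'

Left-factoring is needed when two productions for the same non-terminal
share a common prefix on the right-hand side.

Productions for S:
  S → e e /
  S → e P
  S → ,
  S → e e
Productions for P:
  P → c / /
  P → c
  P → /

Found common prefix 'e' in productions for S
Found common prefix 'c' in productions for P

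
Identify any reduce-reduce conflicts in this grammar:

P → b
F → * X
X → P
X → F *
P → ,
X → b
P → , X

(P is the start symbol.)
A reduce-reduce conflict occurs when an LR(0) state has two complete items [A → α .] and [B → β .] — both call for a reduction, and with no lookahead the parser cannot choose between them.

Augment with P' → P and build the canonical LR(0) collection (I0 = CLOSURE({[P' → . P]}), then GOTO on every symbol after a dot until no new states appear). It has 11 states:
  I0: { [P → . , X], [P → . ,], [P → . b], [P' → . P] }  — shift
  I1: { [F → . * X], [P → , . X], [P → , .], [P → . , X], [P → . ,], [P → . b], [X → . F *], [X → . P], [X → . b] }  — shift, reduce
  I2: { [P' → P .] }  — accept
  I3: { [P → b .] }  — reduce
  I4: { [F → * . X], [F → . * X], [P → . , X], [P → . ,], [P → . b], [X → . F *], [X → . P], [X → . b] }  — shift
  I5: { [X → F . *] }  — shift
  I6: { [X → P .] }  — reduce
  I7: { [P → , X .] }  — reduce
  I8: { [P → b .], [X → b .] }  — 2 reduces
  I9: { [X → F * .] }  — reduce
  I10: { [F → * X .] }  — reduce

I8 contains complete items [P → b .], [X → b .] — reduce-reduce conflict.

Answer: Yes — I8: [P → b .] vs [X → b .]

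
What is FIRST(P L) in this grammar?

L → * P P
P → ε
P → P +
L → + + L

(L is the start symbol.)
{ '*', '+' }

FIRST sets of the non-terminals involved (from the grammar, by fixed-point iteration):
  FIRST(P) = { '+', ε }
  FIRST(L) = { '*', '+' }

To compute FIRST(P L), process the symbols left to right:
Symbol P is a non-terminal. Add FIRST(P) \ {ε} = { '+' }
P is nullable (ε ∈ FIRST(P)), continue to the next symbol.
Symbol L is a non-terminal. Add FIRST(L) \ {ε} = { '*', '+' }
L is not nullable (ε ∉ FIRST(L)), so stop here.
FIRST(P L) = { '*', '+' }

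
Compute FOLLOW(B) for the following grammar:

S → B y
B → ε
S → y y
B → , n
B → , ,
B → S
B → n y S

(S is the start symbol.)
{ 'y' }

To compute FOLLOW(B), find every occurrence of B on a right-hand side N → α B β: add FIRST(β) \ {ε}, and if β is empty or nullable also add FOLLOW(N). Iterate to a fixed point.

In S → B y: B is followed by y, add FIRST(y) \ {ε} = { 'y' }

Taking the union: FOLLOW(B) = { 'y' }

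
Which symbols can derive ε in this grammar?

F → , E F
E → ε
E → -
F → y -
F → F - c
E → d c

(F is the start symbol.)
ε-productions: E → ε
So E is immediately nullable.
No further non-terminal can be added: every production for the remaining non-terminals contains a terminal or a non-nullable non-terminal.
Nullable = { 'E' }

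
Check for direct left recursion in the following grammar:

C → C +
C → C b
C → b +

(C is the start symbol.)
Yes, C is left-recursive

Direct left recursion occurs when N → N α for some non-terminal N (the right-hand side begins with the left-hand side itself).

C → C +: LEFT RECURSIVE (starts with C)
C → C b: LEFT RECURSIVE (starts with C)
C → b +: starts with b

The grammar has direct left recursion on: C.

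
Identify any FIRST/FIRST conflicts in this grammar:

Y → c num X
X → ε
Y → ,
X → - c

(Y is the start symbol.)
No FIRST/FIRST conflicts.

A FIRST/FIRST conflict occurs when two productions N → α and N → β for the same non-terminal have FIRST(α) ∩ FIRST(β) ≠ ∅ (with ε ∈ FIRST of a nullable right-hand side, so two nullable alternatives also conflict).

Productions for Y:
  Y → c num X: FIRST = { 'c' }
  Y → ,: FIRST = { ',' }
Productions for X:
  X → ε: FIRST = { ε }
  X → - c: FIRST = { '-' }

All alternatives of each non-terminal have pairwise disjoint FIRST sets.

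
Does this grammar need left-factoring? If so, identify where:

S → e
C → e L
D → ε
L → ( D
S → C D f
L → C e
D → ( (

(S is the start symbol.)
Left-factoring is needed when two productions for the same non-terminal
share a common prefix on the right-hand side.

Productions for S:
  S → e
  S → C D f
Productions for D:
  D → ε
  D → ( (
Productions for L:
  L → ( D
  L → C e

No common prefixes found.

Answer: No, left-factoring is not needed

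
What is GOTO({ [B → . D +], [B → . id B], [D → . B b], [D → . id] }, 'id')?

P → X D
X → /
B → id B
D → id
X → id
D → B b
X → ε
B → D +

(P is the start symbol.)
GOTO(I, 'id') = CLOSURE({ [A → αX.β] : [A → α.Xβ] ∈ I, X = 'id' })

Items with dot before 'id', with the dot advanced:
  [B → . id B] → [B → id . B]
  [D → . id] → [D → id .]
Closure of the advanced items:
  [B → id . B] has the dot before B: add [B → . id B], [B → . D +]
  [B → . D +] has the dot before D: add [D → . id], [D → . B b]

GOTO = { [B → . D +], [B → . id B], [B → id . B], [D → . B b], [D → . id], [D → id .] }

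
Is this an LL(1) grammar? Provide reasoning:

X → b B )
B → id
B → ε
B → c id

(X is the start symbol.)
Yes, the grammar is LL(1).

A grammar is LL(1) if for each non-terminal N with multiple productions, the predict sets of those productions are pairwise disjoint, where PREDICT(N → α) = (FIRST(α) \ {ε}) ∪ (FOLLOW(N) if α ⇒* ε).

Relevant sets:
  FOLLOW(B) = { ')' }

For B:
  PREDICT(B → id) = { 'id' }
  PREDICT(B → ε) = { ')' }
  PREDICT(B → c id) = { 'c' }
X has a single production, so nothing to check there.

All predict sets are disjoint. The grammar IS LL(1).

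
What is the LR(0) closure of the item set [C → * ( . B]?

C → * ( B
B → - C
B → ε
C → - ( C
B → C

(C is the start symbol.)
{ [B → . - C], [B → . C], [B → .], [C → * ( . B], [C → . * ( B], [C → . - ( C] }

To compute CLOSURE, for each item [A → α.Bβ] where B is a non-terminal, add [B → .γ] for all productions B → γ; repeat for the newly added items until nothing changes.

Start with: [C → * ( . B]
  [C → * ( . B] has the dot before B: add [B → . - C], [B → .], [B → . C]
  [B → . C] has the dot before C: add [C → . * ( B], [C → . - ( C]
No further items can be added.

CLOSURE = { [B → . - C], [B → . C], [B → .], [C → * ( . B], [C → . * ( B], [C → . - ( C] }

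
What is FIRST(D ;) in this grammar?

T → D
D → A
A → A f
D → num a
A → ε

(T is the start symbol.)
FIRST sets of the non-terminals involved (from the grammar, by fixed-point iteration):
  FIRST(D) = { 'f', 'num', ε }

To compute FIRST(D ;), process the symbols left to right:
Symbol D is a non-terminal. Add FIRST(D) \ {ε} = { 'f', 'num' }
D is nullable (ε ∈ FIRST(D)), continue to the next symbol.
Symbol ; is a terminal. Add ';' and stop.
FIRST(D ;) = { ';', 'f', 'num' }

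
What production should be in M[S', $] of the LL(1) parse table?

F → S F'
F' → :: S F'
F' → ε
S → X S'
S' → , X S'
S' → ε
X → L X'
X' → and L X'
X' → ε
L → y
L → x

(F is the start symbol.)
To find M[S', $], we find productions for S' where $ is in the predict set (PREDICT(N → α) = (FIRST(α) \ {ε}) ∪ (FOLLOW(N) if α ⇒* ε)).

Relevant sets:
  FOLLOW(S') = { $, '::' }

S' → , X S': PREDICT = { ',' }
S' → ε: PREDICT = { $, '::' }
  $ is in predict set, so this production goes in M[S', $]

M[S', $] = S' → ε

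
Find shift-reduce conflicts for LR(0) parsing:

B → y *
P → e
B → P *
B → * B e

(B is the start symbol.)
A shift-reduce conflict occurs when an LR(0) state has both:
  - a complete (reduce) item [A → α .] (dot at the end), and
  - a shift item [B → β . c γ] (dot before a terminal).

Augment with B' → B and build the canonical LR(0) collection (I0 = CLOSURE({[B' → . B]}), then GOTO on every symbol after a dot until no new states appear). It has 10 states:
  I0: { [B → . * B e], [B → . P *], [B → . y *], [B' → . B], [P → . e] }  — shift
  I1: { [B → * . B e], [B → . * B e], [B → . P *], [B → . y *], [P → . e] }  — shift
  I2: { [B' → B .] }  — accept
  I3: { [B → P . *] }  — shift
  I4: { [P → e .] }  — reduce
  I5: { [B → y . *] }  — shift
  I6: { [B → y * .] }  — reduce
  I7: { [B → P * .] }  — reduce
  I8: { [B → * B . e] }  — shift
  I9: { [B → * B e .] }  — reduce

No state contains both a complete item and a shift item.

Answer: No shift-reduce conflicts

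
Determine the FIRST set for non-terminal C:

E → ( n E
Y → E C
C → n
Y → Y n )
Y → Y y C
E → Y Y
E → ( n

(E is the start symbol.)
From C → n:
  - n is a terminal: add 'n' and stop

Collecting: FIRST(C) = { 'n' }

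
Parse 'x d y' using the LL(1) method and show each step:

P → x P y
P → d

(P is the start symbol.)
Stack is shown with the top on the left.

Stack    Input    Action
------------------------
P $      x d y $  output P → x P y
x P y $  x d y $  match 'x'
P y $    d y $    output P → d
d y $    d y $    match 'd'
y $      y $      match 'y'
$        $        accept

The string is accepted.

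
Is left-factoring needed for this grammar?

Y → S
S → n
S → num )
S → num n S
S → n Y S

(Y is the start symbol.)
Left-factoring is needed when two productions for the same non-terminal
share a common prefix on the right-hand side.

Productions for S:
  S → n
  S → num )
  S → num n S
  S → n Y S

Found common prefix 'n' in productions for S
Found common prefix 'num' in productions for S

Answer: Yes, S has productions with common prefix 'n'; S has productions with common prefix 'num'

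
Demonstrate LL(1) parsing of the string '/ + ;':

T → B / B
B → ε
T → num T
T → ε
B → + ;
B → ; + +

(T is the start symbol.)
LL(1) parsing maintains a stack (initially the start symbol over $) and the input. At each step: if the stack top is a terminal, match it against the current input token; if it is a non-terminal N, replace it with the RHS of M[N, lookahead] (the unique production whose predict set contains the lookahead).

Stack is shown with the top on the left.

Stack    Input    Action
------------------------
T $      / + ; $  output T → B / B
B / B $  / + ; $  output B → ε
/ B $    / + ; $  match '/'
B $      + ; $    output B → + ;
+ ; $    + ; $    match '+'
; $      ; $      match ';'
$        $        accept

The string is accepted.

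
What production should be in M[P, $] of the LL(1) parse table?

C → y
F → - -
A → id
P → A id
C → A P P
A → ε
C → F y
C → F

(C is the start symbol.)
Empty (error entry)

To find M[P, $], we find productions for P where $ is in the predict set (PREDICT(N → α) = (FIRST(α) \ {ε}) ∪ (FOLLOW(N) if α ⇒* ε)).

Relevant sets:
  FIRST(A) = { 'id', ε }

P → A id: PREDICT = { 'id' }

M[P, $] is empty (no production applies)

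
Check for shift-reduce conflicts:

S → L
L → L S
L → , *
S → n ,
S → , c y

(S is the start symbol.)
Yes — I2: [S → L .] vs [L → . , *]

Augment with S' → S and build the canonical LR(0) collection (I0 = CLOSURE({[S' → . S]}), then GOTO on every symbol after a dot until no new states appear). It has 10 states:
  I0: { [L → . , *], [L → . L S], [S → . , c y], [S → . L], [S → . n ,], [S' → . S] }  — shift
  I1: { [L → , . *], [S → , . c y] }  — shift
  I2: { [L → . , *], [L → . L S], [L → L . S], [S → . , c y], [S → . L], [S → . n ,], [S → L .] }  — shift, reduce
  I3: { [S' → S .] }  — accept
  I4: { [S → n . ,] }  — shift
  I5: { [S → n , .] }  — reduce
  I6: { [L → L S .] }  — reduce
  I7: { [L → , * .] }  — reduce
  I8: { [S → , c . y] }  — shift
  I9: { [S → , c y .] }  — reduce

I2 contains reduce item [S → L .] and shift items [L → . , *], [S → . , c y], [S → . n ,] — shift-reduce conflict.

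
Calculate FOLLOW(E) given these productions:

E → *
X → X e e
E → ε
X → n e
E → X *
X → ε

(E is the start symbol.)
E is the start symbol, so $ ∈ FOLLOW(E).
E does not occur on any right-hand side.

Taking the union: FOLLOW(E) = { $ }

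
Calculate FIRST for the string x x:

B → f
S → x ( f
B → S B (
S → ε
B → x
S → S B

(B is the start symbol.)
To compute FIRST(x x), process the symbols left to right:
Symbol x is a terminal. Add 'x' and stop.
FIRST(x x) = { 'x' }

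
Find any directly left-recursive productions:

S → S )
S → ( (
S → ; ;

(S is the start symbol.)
Yes, S is left-recursive

S → S ): LEFT RECURSIVE (starts with S)
S → ( (: starts with '('
S → ; ;: starts with ';'

The grammar has direct left recursion on: S.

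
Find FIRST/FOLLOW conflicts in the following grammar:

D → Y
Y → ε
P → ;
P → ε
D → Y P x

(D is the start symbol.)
No FIRST/FOLLOW conflicts.

A FIRST/FOLLOW conflict occurs when a non-terminal N has a nullable alternative N → β (β ⇒* ε) and another alternative N → α with FIRST(α) ∩ FOLLOW(N) ≠ ∅: on such a lookahead the parser cannot decide between expanding α and letting N vanish via β.

Nullable non-terminals: D, P, Y.
FIRST sets used below: FIRST(Y) = { ε }, FIRST(P) = { ';', ε }

D: nullable alternative(s) D → Y; FOLLOW(D) = { $ }
  D → Y: FIRST \ {ε} = { } — this is the only nullable alternative, skip
  D → Y P x: FIRST \ {ε} = { ';', 'x' } — disjoint from FOLLOW(D)

P: nullable alternative(s) P → ε; FOLLOW(P) = { 'x' }
  P → ;: FIRST \ {ε} = { ';' } — disjoint from FOLLOW(P)
  P → ε: FIRST \ {ε} = { } — this is the only nullable alternative, skip
Y has a nullable alternative but only one production, so nothing to check.

No FIRST/FOLLOW conflicts found.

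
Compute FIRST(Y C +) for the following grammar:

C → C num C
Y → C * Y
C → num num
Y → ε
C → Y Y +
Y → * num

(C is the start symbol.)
FIRST sets of the non-terminals involved (from the grammar, by fixed-point iteration):
  FIRST(Y) = { '*', '+', 'num', ε }
  FIRST(C) = { '*', '+', 'num' }

To compute FIRST(Y C +), process the symbols left to right:
Symbol Y is a non-terminal. Add FIRST(Y) \ {ε} = { '*', '+', 'num' }
Y is nullable (ε ∈ FIRST(Y)), continue to the next symbol.
Symbol C is a non-terminal. Add FIRST(C) \ {ε} = { '*', '+', 'num' }
C is not nullable (ε ∉ FIRST(C)), so stop here.
FIRST(Y C +) = { '*', '+', 'num' }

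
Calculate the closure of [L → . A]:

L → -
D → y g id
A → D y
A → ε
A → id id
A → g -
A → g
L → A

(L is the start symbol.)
{ [A → . D y], [A → . g -], [A → . g], [A → . id id], [A → .], [D → . y g id], [L → . A] }

To compute CLOSURE, for each item [A → α.Bβ] where B is a non-terminal, add [B → .γ] for all productions B → γ; repeat for the newly added items until nothing changes.

Start with: [L → . A]
  [L → . A] has the dot before A: add [A → . D y], [A → .], [A → . id id], [A → . g -], [A → . g]
  [A → . D y] has the dot before D: add [D → . y g id]
No further items can be added.

CLOSURE = { [A → . D y], [A → . g -], [A → . g], [A → . id id], [A → .], [D → . y g id], [L → . A] }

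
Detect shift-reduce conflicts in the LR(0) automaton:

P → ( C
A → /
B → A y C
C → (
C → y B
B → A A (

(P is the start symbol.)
A shift-reduce conflict occurs when an LR(0) state has both:
  - a complete (reduce) item [A → α .] (dot at the end), and
  - a shift item [B → β . c γ] (dot before a terminal).

Augment with P' → P and build the canonical LR(0) collection (I0 = CLOSURE({[P' → . P]}), then GOTO on every symbol after a dot until no new states appear). It has 13 states:
  I0: { [P → . ( C], [P' → . P] }  — shift
  I1: { [C → . (], [C → . y B], [P → ( . C] }  — shift
  I2: { [P' → P .] }  — accept
  I3: { [C → ( .] }  — reduce
  I4: { [P → ( C .] }  — reduce
  I5: { [A → . /], [B → . A A (], [B → . A y C], [C → y . B] }  — shift
  I6: { [A → / .] }  — reduce
  I7: { [A → . /], [B → A . A (], [B → A . y C] }  — shift
  I8: { [C → y B .] }  — reduce
  I9: { [B → A A . (] }  — shift
  I10: { [B → A y . C], [C → . (], [C → . y B] }  — shift
  I11: { [B → A y C .] }  — reduce
  I12: { [B → A A ( .] }  — reduce

No state contains both a complete item and a shift item.

Answer: No shift-reduce conflicts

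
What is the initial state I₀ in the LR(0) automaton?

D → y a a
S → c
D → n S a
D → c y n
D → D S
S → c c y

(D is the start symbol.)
{ [D → . D S], [D → . c y n], [D → . n S a], [D → . y a a], [D' → . D] }

First, augment the grammar with D' → D
I₀ = CLOSURE({ [D' → . D] }):
  [D' → . D] has the dot before D: add [D → . y a a], [D → . n S a], [D → . c y n], [D → . D S]
No further items can be added.

I₀ = { [D → . D S], [D → . c y n], [D → . n S a], [D → . y a a], [D' → . D] }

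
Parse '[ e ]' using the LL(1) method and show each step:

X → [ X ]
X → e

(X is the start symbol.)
LL(1) parsing maintains a stack (initially the start symbol over $) and the input. At each step: if the stack top is a terminal, match it against the current input token; if it is a non-terminal N, replace it with the RHS of M[N, lookahead] (the unique production whose predict set contains the lookahead).

Stack is shown with the top on the left.

Stack    Input    Action
------------------------
X $      [ e ] $  output X → [ X ]
[ X ] $  [ e ] $  match '['
X ] $    e ] $    output X → e
e ] $    e ] $    match 'e'
] $      ] $      match ']'
$        $        accept

The string is accepted.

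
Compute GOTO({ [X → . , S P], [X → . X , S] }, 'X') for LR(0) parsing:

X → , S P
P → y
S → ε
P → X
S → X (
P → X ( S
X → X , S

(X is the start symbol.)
GOTO(I, 'X') = CLOSURE({ [A → αX.β] : [A → α.Xβ] ∈ I, X = 'X' })

Items with dot before 'X', with the dot advanced:
  [X → . X , S] → [X → X . , S]
Closure adds nothing (no advanced item has the dot before a non-terminal).

GOTO = { [X → X . , S] }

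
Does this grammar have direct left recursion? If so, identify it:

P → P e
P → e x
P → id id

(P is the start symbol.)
Yes, P is left-recursive

P → P e: LEFT RECURSIVE (starts with P)
P → e x: starts with e
P → id id: starts with id

The grammar has direct left recursion on: P.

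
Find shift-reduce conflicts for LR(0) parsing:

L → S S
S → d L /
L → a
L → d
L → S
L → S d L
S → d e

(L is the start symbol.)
A shift-reduce conflict occurs when an LR(0) state has both:
  - a complete (reduce) item [A → α .] (dot at the end), and
  - a shift item [B → β . c γ] (dot before a terminal).

Augment with L' → L and build the canonical LR(0) collection (I0 = CLOSURE({[L' → . L]}), then GOTO on every symbol after a dot until no new states appear). It has 11 states:
  I0: { [L → . S S], [L → . S d L], [L → . S], [L → . a], [L → . d], [L' → . L], [S → . d L /], [S → . d e] }  — shift
  I1: { [L' → L .] }  — accept
  I2: { [L → S . S], [L → S . d L], [L → S .], [S → . d L /], [S → . d e] }  — shift, reduce
  I3: { [L → a .] }  — reduce
  I4: { [L → . S S], [L → . S d L], [L → . S], [L → . a], [L → . d], [L → d .], [S → . d L /], [S → . d e], [S → d . L /], [S → d . e] }  — shift, reduce
  I5: { [S → d L . /] }  — shift
  I6: { [S → d e .] }  — reduce
  I7: { [S → d L / .] }  — reduce
  I8: { [L → S S .] }  — reduce
  I9: { [L → . S S], [L → . S d L], [L → . S], [L → . a], [L → . d], [L → S d . L], [S → . d L /], [S → . d e], [S → d . L /], [S → d . e] }  — shift
  I10: { [L → S d L .], [S → d L . /] }  — shift, reduce

I2 contains reduce item [L → S .] and shift items [L → S . d L], [S → . d L /], [S → . d e] — shift-reduce conflict.
I4 contains reduce item [L → d .] and shift items [L → . a], [L → . d], [S → . d L /], [S → . d e], [S → d . e] — shift-reduce conflict.
I10 contains reduce item [L → S d L .] and shift item [S → d L . /] — shift-reduce conflict.

Answer: Yes — I2: [L → S .] vs [L → S . d L]; I4: [L → d .] vs [L → . a]; I10: [L → S d L .] vs [S → d L . /]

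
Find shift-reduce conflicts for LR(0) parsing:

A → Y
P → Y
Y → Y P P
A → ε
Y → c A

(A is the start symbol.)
A shift-reduce conflict occurs when an LR(0) state has both:
  - a complete (reduce) item [A → α .] (dot at the end), and
  - a shift item [B → β . c γ] (dot before a terminal).

Augment with A' → A and build the canonical LR(0) collection (I0 = CLOSURE({[A' → . A]}), then GOTO on every symbol after a dot until no new states appear). It has 8 states:
  I0: { [A → . Y], [A → .], [A' → . A], [Y → . Y P P], [Y → . c A] }  — shift, reduce
  I1: { [A' → A .] }  — accept
  I2: { [A → Y .], [P → . Y], [Y → . Y P P], [Y → . c A], [Y → Y . P P] }  — shift, reduce
  I3: { [A → . Y], [A → .], [Y → . Y P P], [Y → . c A], [Y → c . A] }  — shift, reduce
  I4: { [Y → c A .] }  — reduce
  I5: { [P → . Y], [Y → . Y P P], [Y → . c A], [Y → Y P . P] }  — shift
  I6: { [P → . Y], [P → Y .], [Y → . Y P P], [Y → . c A], [Y → Y . P P] }  — shift, reduce
  I7: { [Y → Y P P .] }  — reduce

I0 contains reduce item [A → .] and shift item [Y → . c A] — shift-reduce conflict.
I2 contains reduce item [A → Y .] and shift item [Y → . c A] — shift-reduce conflict.
I3 contains reduce item [A → .] and shift item [Y → . c A] — shift-reduce conflict.
I6 contains reduce item [P → Y .] and shift item [Y → . c A] — shift-reduce conflict.

Answer: Yes — I0: [A → .] vs [Y → . c A]; I2: [A → Y .] vs [Y → . c A]; I3: [A → .] vs [Y → . c A]; I6: [P → Y .] vs [Y → . c A]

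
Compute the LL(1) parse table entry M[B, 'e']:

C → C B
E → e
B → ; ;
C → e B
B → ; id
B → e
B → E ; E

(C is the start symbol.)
To find M[B, 'e'], we find productions for B where 'e' is in the predict set (PREDICT(N → α) = (FIRST(α) \ {ε}) ∪ (FOLLOW(N) if α ⇒* ε)).

Relevant sets:
  FIRST(E) = { 'e' }

B → ; ;: PREDICT = { ';' }
B → ; id: PREDICT = { ';' }
B → e: PREDICT = { 'e' }
  'e' is in predict set, so this production goes in M[B, 'e']
B → E ; E: PREDICT = { 'e' }
  'e' is in predict set, so this production goes in M[B, 'e']

M[B, 'e'] = B → e, B → E ; E  (a multiply-defined cell — the grammar is not LL(1))

Answer: B → e, B → E ; E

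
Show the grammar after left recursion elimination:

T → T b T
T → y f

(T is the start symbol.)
T → y f T'
T' → b T T'
T' → ε

T is directly left-recursive. The standard transformation for
  A → A α₁ | ... | A α_m | β₁ | ... | β_n
is
  A  → β₁ A' | ... | β_n A'
  A' → α₁ A' | ... | α_m A' | ε

T → y f becomes T → y f T'
T → T b T becomes T' → b T T'
Add T' → ε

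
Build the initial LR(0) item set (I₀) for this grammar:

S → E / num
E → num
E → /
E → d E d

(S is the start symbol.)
{ [E → . /], [E → . d E d], [E → . num], [S → . E / num], [S' → . S] }

First, augment the grammar with S' → S
I₀ = CLOSURE({ [S' → . S] }):
  [S' → . S] has the dot before S: add [S → . E / num]
  [S → . E / num] has the dot before E: add [E → . num], [E → . /], [E → . d E d]
No further items can be added.

I₀ = { [E → . /], [E → . d E d], [E → . num], [S → . E / num], [S' → . S] }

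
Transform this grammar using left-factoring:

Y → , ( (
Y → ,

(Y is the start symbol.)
Y → , Y'
Y' → ( (
Y' → ε

Left-factoring transforms A → αβ₁ | αβ₂ into A → αA' and A' → β₁ | β₂
(α is the longest common prefix among the alternatives). Repeat until
no nonterminal has two alternatives with a common prefix.

Round 1: Y has alternatives sharing prefix ','. Introduce Y': Y → , Y'
  Add: Y' → ( (
  Add: Y' → ε

No remaining common prefixes — done.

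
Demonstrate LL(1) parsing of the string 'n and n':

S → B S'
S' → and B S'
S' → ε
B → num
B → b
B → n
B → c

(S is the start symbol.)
LL(1) parsing maintains a stack (initially the start symbol over $) and the input. At each step: if the stack top is a terminal, match it against the current input token; if it is a non-terminal N, replace it with the RHS of M[N, lookahead] (the unique production whose predict set contains the lookahead).

Stack is shown with the top on the left.

Stack       Input      Action
-----------------------------
S $         n and n $  output S → B S'
B S' $      n and n $  output B → n
n S' $      n and n $  match 'n'
S' $        and n $    output S' → and B S'
and B S' $  and n $    match 'and'
B S' $      n $        output B → n
n S' $      n $        match 'n'
S' $        $          output S' → ε
$           $          accept

The string is accepted.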